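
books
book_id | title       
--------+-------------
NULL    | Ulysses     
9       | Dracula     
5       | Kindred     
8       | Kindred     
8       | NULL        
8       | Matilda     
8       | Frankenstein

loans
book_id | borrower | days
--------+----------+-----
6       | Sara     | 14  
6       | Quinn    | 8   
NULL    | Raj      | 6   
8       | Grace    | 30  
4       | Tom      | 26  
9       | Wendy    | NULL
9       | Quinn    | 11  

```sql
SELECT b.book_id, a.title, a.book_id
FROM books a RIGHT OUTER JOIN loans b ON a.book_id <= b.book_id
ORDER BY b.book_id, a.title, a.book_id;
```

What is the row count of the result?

21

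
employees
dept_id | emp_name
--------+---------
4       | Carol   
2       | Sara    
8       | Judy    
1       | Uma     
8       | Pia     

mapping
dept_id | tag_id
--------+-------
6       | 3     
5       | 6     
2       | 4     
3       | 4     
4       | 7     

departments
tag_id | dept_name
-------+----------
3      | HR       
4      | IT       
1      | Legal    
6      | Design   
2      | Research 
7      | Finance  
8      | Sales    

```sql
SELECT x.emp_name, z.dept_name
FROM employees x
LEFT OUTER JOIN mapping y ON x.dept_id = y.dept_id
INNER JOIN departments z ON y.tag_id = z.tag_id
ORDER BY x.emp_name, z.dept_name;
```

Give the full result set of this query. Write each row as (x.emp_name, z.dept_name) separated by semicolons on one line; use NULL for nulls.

(Carol, Finance); (Sara, IT)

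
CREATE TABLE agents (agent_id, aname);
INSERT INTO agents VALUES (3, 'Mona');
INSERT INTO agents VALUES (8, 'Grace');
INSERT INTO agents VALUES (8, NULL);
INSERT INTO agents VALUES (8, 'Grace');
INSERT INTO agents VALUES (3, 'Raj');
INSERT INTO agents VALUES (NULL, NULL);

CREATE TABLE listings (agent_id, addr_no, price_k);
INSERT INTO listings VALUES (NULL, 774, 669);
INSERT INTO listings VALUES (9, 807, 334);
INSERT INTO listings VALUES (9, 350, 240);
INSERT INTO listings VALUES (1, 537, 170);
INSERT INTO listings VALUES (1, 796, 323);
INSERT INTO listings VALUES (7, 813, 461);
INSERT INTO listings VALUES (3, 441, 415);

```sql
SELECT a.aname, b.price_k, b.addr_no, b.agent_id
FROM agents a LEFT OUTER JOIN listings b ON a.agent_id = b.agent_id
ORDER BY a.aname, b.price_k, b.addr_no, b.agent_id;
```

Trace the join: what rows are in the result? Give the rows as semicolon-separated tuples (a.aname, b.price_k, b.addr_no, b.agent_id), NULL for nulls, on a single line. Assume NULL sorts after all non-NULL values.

(Grace, NULL, NULL, NULL); (Grace, NULL, NULL, NULL); (Mona, 415, 441, 3); (Raj, 415, 441, 3); (NULL, NULL, NULL, NULL); (NULL, NULL, NULL, NULL)

LEFT JOIN keeps every row from `agents`; unmatched rows get NULL for `listings`'s columns.
Matching on a.agent_id = b.agent_id. A NULL in a compared column never satisfies the condition.
Matched pairs: 2; unmatched a rows kept: 4.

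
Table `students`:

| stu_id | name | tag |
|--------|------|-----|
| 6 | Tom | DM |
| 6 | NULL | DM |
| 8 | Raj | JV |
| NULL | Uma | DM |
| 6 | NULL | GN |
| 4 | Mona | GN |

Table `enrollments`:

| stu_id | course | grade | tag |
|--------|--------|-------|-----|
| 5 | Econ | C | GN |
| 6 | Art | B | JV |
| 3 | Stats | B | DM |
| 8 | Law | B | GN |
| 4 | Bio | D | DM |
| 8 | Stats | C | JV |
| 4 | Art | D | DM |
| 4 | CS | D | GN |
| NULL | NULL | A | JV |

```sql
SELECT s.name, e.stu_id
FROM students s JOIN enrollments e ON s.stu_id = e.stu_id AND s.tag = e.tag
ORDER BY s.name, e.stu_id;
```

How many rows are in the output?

2

INNER JOIN keeps only pairs where the ON condition holds.
Matching on s.stu_id = e.stu_id AND s.tag = e.tag. A NULL in a compared column never satisfies the condition.
- s (stu_id=6, tag=DM) has no partner → excluded.
- s (stu_id=6, tag=DM) has no partner → excluded.
- s (stu_id=8, tag=JV) pairs with 1 row(s) of e.
- s (stu_id=NULL, tag=DM) has no partner → excluded.
- s (stu_id=6, tag=GN) has no partner → excluded.
- s (stu_id=4, tag=GN) pairs with 1 row(s) of e.
Total: 2 rows.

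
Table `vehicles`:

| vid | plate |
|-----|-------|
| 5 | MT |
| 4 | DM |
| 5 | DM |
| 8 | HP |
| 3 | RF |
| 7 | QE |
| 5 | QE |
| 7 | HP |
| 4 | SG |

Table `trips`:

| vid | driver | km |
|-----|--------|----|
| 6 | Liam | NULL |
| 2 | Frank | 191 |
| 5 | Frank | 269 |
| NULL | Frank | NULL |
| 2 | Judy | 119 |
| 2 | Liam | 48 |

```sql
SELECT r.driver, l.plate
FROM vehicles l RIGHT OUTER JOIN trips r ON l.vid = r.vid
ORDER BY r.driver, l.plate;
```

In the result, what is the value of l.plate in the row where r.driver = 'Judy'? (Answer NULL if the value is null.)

RIGHT JOIN keeps every row from `trips`; unmatched rows get NULL for `vehicles`'s columns.
Matching on l.vid = r.vid. A NULL in a compared column never satisfies the condition.
- l[0] vid=5 → 1 match(es) in r → 1 row(s).
- l[1] vid=4 → no match.
- l[2] vid=5 → 1 match(es) in r → 1 row(s).
- l[3] vid=8 → no match.
- l[4] vid=3 → no match.
- l[5] vid=7 → no match.
- l[6] vid=5 → 1 match(es) in r → 1 row(s).
- l[7] vid=7 → no match.
- l[8] vid=4 → no match.
- 5 r row(s) had no l match → kept, l columns NULL.

NULL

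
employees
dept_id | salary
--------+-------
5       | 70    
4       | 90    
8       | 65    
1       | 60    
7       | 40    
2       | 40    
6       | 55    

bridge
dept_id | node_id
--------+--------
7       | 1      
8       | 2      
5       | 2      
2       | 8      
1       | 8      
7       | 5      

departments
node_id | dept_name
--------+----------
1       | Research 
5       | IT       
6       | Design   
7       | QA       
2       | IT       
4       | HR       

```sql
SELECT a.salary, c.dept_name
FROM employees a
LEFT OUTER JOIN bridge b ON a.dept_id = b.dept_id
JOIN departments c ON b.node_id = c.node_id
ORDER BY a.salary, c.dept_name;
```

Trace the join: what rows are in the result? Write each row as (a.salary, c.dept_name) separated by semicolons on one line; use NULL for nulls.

(40, IT); (40, Research); (65, IT); (70, IT)

Joins associate left-to-right: employees LEFT JOIN bridge on dept_id gives 8 intermediate row(s).
Then INNER JOIN `departments c` on node_id: keep only rows whose b.node_id appears in c.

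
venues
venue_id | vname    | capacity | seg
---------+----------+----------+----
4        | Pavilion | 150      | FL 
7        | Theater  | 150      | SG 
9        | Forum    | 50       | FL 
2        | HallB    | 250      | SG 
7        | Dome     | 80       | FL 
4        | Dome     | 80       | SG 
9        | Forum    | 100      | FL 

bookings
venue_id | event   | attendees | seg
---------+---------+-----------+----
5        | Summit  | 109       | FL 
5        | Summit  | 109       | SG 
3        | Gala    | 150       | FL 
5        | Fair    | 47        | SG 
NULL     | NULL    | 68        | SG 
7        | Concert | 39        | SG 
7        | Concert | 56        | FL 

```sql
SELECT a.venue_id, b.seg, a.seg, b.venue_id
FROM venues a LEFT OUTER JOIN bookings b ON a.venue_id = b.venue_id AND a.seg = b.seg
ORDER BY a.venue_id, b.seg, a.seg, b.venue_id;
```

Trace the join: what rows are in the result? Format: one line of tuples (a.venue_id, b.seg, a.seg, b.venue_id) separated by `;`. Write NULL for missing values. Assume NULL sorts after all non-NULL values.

LEFT JOIN keeps every row from `venues`; unmatched rows get NULL for `bookings`'s columns.
Matching on a.venue_id = b.venue_id AND a.seg = b.seg. A NULL in a compared column never satisfies the condition.
- a[0] venue_id=4, seg=FL → no match; kept with NULLs on the b side.
- a[1] venue_id=7, seg=SG → 1 match(es) in b → 1 row(s).
- a[2] venue_id=9, seg=FL → no match; kept with NULLs on the b side.
- a[3] venue_id=2, seg=SG → no match; kept with NULLs on the b side.
- a[4] venue_id=7, seg=FL → 1 match(es) in b → 1 row(s).
- a[5] venue_id=4, seg=SG → no match; kept with NULLs on the b side.
- a[6] venue_id=9, seg=FL → no match; kept with NULLs on the b side.
After projecting and ordering:
a.venue_id | b.seg | a.seg | b.venue_id
2 | NULL | SG | NULL
4 | NULL | FL | NULL
4 | NULL | SG | NULL
7 | FL | FL | 7
7 | SG | SG | 7
9 | NULL | FL | NULL
9 | NULL | FL | NULL

(2, NULL, SG, NULL); (4, NULL, FL, NULL); (4, NULL, SG, NULL); (7, FL, FL, 7); (7, SG, SG, 7); (9, NULL, FL, NULL); (9, NULL, FL, NULL)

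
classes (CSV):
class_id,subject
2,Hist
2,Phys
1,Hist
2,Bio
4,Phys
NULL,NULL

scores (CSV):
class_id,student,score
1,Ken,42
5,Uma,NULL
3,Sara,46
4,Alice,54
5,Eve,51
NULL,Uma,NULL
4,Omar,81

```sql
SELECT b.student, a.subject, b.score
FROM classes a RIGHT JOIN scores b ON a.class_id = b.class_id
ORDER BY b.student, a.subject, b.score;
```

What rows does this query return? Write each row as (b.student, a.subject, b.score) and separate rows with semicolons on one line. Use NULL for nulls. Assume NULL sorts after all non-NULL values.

RIGHT JOIN keeps every row from `scores`; unmatched rows get NULL for `classes`'s columns.
Matching on a.class_id = b.class_id. A NULL in a compared column never satisfies the condition.
- a (class_id=2) has no partner in b.
- a (class_id=2) has no partner in b.
- a (class_id=1) pairs with 1 row(s) of b.
- a (class_id=2) has no partner in b.
- a (class_id=4) pairs with 2 row(s) of b.
- a (class_id=NULL) has no partner in b.
- 4 row(s) from b found no a partner → padded with NULL.
After projecting and ordering:
b.student | a.subject | b.score
Alice | Phys | 54
Eve | NULL | 51
Ken | Hist | 42
Omar | Phys | 81
Sara | NULL | 46
Uma | NULL | NULL
Uma | NULL | NULL

(Alice, Phys, 54); (Eve, NULL, 51); (Ken, Hist, 42); (Omar, Phys, 81); (Sara, NULL, 46); (Uma, NULL, NULL); (Uma, NULL, NULL)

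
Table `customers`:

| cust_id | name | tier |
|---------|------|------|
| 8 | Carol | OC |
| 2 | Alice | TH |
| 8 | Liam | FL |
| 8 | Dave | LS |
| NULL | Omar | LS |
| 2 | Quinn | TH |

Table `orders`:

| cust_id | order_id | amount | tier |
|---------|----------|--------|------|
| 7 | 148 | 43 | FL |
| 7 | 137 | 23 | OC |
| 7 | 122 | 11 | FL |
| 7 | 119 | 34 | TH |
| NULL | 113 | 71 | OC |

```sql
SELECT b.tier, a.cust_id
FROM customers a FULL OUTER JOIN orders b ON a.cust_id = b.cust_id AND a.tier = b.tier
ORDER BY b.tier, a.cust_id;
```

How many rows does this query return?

11

FULL OUTER JOIN keeps every row from both sides; unmatched rows get NULL for the other side's columns.
Matching on a.cust_id = b.cust_id AND a.tier = b.tier. A NULL in a compared column never satisfies the condition.
Matched pairs: 0; unmatched a rows kept: 6; unmatched b rows kept: 5.
Total: 0 matched + 11 padded = 11 rows.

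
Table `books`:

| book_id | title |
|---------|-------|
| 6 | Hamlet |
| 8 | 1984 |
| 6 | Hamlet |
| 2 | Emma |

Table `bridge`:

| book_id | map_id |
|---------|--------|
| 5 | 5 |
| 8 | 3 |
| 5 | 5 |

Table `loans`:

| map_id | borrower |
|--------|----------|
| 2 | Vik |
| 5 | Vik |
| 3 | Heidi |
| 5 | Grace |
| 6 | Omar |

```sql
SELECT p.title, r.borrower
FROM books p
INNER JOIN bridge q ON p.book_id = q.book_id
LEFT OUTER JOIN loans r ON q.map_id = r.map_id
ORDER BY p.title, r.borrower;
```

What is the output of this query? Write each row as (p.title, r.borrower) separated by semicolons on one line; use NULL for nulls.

Joins associate left-to-right: books INNER JOIN bridge on book_id gives 1 intermediate row(s).
Then LEFT JOIN `loans r` on map_id: each of those 1 rows is kept; rows whose q.map_id has no match in r get NULL for r's columns.

(1984, Heidi)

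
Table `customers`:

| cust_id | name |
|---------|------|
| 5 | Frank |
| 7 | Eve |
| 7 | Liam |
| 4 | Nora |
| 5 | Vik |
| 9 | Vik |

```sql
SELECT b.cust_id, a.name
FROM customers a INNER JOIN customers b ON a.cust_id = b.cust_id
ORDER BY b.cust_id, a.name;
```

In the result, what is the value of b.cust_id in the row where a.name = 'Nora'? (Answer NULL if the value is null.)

4

INNER JOIN keeps only pairs where the ON condition holds.
Matching on a.cust_id = b.cust_id.
Matched pairs: 10.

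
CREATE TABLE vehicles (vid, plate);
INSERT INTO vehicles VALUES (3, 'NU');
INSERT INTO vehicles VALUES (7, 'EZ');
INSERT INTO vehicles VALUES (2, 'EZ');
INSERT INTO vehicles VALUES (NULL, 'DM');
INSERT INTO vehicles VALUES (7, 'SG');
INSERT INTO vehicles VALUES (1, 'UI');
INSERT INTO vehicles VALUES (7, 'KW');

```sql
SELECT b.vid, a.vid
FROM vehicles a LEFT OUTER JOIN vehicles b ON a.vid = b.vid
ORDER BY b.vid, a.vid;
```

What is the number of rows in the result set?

13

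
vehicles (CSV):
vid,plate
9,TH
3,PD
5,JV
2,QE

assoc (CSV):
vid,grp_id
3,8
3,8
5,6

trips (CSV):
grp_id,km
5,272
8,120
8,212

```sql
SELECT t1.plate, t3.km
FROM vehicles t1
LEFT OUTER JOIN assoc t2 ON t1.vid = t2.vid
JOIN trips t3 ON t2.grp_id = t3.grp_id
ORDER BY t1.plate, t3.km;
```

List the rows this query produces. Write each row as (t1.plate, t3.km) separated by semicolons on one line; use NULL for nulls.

Evaluate left to right. First `vehicles t1 LEFT JOIN assoc t2` on vid: 5 row(s).
Then INNER JOIN `trips t3` on grp_id: keep only rows whose t2.grp_id appears in t3.

(PD, 120); (PD, 120); (PD, 212); (PD, 212)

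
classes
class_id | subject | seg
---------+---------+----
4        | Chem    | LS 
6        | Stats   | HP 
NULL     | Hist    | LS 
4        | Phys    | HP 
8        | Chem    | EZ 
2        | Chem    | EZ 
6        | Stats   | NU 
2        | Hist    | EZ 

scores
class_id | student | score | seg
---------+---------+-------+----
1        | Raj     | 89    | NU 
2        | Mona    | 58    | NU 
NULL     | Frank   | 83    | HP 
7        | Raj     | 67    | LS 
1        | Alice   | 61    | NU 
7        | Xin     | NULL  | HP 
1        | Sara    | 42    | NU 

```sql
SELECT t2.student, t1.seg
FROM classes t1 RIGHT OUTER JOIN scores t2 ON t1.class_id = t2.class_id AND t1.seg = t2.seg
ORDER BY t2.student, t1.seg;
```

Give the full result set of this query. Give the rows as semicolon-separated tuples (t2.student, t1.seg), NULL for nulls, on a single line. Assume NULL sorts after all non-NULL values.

(Alice, NULL); (Frank, NULL); (Mona, NULL); (Raj, NULL); (Raj, NULL); (Sara, NULL); (Xin, NULL)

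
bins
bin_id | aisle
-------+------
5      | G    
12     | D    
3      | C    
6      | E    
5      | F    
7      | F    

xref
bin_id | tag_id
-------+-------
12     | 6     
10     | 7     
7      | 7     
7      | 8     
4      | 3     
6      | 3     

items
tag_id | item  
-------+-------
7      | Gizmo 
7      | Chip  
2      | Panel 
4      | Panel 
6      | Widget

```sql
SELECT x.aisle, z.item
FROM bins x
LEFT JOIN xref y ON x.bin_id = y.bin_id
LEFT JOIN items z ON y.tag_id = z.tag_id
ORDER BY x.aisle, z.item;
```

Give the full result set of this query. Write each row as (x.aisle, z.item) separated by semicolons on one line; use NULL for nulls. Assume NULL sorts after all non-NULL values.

Step 1 — x LEFT JOIN y on bin_id → 7 row(s).
Then LEFT JOIN `items z` on tag_id: each of those 7 rows is kept; rows whose y.tag_id has no match in z get NULL for z's columns.

(C, NULL); (D, Widget); (E, NULL); (F, Chip); (F, Gizmo); (F, NULL); (F, NULL); (G, NULL)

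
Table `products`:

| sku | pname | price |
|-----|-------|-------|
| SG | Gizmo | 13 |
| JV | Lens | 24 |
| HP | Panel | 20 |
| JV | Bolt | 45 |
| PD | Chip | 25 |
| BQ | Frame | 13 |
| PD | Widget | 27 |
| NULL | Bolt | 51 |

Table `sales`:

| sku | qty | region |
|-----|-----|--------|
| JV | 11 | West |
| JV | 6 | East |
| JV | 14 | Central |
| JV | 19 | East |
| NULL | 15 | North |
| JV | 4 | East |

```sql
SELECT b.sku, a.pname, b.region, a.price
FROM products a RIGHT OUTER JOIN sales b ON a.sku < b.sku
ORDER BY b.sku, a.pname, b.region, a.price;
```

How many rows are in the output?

11

RIGHT JOIN keeps every row from `sales`; unmatched rows get NULL for `products`'s columns.
Matching on a.sku < b.sku. A NULL in a compared column never satisfies the condition.
Matched pairs: 10; unmatched b rows kept: 1.
Total: 10 matched + 1 padded = 11 rows.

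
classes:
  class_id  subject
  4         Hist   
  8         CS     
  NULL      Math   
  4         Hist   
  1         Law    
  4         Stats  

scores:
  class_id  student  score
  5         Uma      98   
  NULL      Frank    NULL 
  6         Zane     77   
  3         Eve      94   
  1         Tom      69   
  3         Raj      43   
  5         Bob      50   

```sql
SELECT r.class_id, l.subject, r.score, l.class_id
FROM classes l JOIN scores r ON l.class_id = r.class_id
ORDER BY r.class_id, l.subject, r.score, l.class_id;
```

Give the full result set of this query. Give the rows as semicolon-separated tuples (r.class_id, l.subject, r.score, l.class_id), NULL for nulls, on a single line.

(1, Law, 69, 1)

INNER JOIN keeps only pairs where the ON condition holds.
Matching on l.class_id = r.class_id. A NULL in a compared column never satisfies the condition.
Matched pairs: 1.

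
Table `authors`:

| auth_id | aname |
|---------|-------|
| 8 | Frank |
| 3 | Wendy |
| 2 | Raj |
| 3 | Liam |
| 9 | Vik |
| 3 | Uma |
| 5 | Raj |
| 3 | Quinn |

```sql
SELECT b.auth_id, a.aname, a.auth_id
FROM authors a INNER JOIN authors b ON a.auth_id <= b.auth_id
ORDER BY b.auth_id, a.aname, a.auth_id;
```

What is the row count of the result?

INNER JOIN keeps only pairs where the ON condition holds.
Matching on a.auth_id <= b.auth_id.
Matched pairs: 42.
Total: 42 rows.

42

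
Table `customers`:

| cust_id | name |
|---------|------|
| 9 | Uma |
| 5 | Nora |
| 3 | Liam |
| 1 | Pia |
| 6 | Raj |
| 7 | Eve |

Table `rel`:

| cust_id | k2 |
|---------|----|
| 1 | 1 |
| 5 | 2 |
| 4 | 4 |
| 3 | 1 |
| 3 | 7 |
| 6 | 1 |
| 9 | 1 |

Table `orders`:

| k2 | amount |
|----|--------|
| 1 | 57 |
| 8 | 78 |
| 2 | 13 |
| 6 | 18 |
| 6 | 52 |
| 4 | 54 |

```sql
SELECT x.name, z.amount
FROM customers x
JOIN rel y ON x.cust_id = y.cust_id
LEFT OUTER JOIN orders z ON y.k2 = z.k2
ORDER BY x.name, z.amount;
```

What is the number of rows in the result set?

Joins associate left-to-right: customers INNER JOIN rel on cust_id gives 6 intermediate row(s).
Then LEFT JOIN `orders z` on k2: each of those 6 rows is kept; rows whose y.k2 has no match in z get NULL for z's columns.
Result: 6 row(s).

6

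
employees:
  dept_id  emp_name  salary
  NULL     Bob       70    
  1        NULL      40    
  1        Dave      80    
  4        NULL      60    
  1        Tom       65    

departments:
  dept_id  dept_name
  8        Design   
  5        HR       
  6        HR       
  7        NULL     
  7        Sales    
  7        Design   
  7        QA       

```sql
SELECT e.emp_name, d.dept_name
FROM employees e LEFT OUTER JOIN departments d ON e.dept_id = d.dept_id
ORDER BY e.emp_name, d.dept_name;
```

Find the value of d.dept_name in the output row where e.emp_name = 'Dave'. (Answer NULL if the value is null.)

LEFT JOIN keeps every row from `employees`; unmatched rows get NULL for `departments`'s columns.
Matching on e.dept_id = d.dept_id. A NULL in a compared column never satisfies the condition.
- e[0] dept_id=NULL → no match; kept with NULLs on the d side.
- e[1] dept_id=1 → no match; kept with NULLs on the d side.
- e[2] dept_id=1 → no match; kept with NULLs on the d side.
- e[3] dept_id=4 → no match; kept with NULLs on the d side.
- e[4] dept_id=1 → no match; kept with NULLs on the d side.

NULL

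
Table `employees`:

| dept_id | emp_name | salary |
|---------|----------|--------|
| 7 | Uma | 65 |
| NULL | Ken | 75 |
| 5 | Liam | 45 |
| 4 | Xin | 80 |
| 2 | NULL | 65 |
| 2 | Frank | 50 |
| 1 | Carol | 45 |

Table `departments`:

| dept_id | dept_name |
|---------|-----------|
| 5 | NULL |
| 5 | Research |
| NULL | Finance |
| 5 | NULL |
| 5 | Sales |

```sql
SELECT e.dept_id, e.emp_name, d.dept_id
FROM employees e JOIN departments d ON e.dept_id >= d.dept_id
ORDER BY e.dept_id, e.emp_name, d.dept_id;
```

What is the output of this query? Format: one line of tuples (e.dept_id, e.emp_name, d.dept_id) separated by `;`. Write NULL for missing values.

(5, Liam, 5); (5, Liam, 5); (5, Liam, 5); (5, Liam, 5); (7, Uma, 5); (7, Uma, 5); (7, Uma, 5); (7, Uma, 5)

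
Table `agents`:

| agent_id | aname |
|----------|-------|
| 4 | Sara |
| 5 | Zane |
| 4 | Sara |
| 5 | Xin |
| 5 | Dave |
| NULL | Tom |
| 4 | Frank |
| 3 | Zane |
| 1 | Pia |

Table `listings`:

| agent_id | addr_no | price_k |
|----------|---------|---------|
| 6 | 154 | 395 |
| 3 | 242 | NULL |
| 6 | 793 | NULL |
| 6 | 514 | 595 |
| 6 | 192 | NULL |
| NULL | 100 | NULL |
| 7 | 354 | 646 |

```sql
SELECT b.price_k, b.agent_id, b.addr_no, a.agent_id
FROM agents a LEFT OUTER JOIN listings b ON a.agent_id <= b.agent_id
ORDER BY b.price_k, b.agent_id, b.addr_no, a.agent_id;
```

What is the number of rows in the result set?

LEFT JOIN keeps every row from `agents`; unmatched rows get NULL for `listings`'s columns.
Matching on a.agent_id <= b.agent_id. A NULL in a compared column never satisfies the condition.
- a[0] agent_id=4 → 5 match(es) in b → 5 row(s).
- a[1] agent_id=5 → 5 match(es) in b → 5 row(s).
- a[2] agent_id=4 → 5 match(es) in b → 5 row(s).
- a[3] agent_id=5 → 5 match(es) in b → 5 row(s).
- a[4] agent_id=5 → 5 match(es) in b → 5 row(s).
- a[5] agent_id=NULL → no match; kept with NULLs on the b side.
- a[6] agent_id=4 → 5 match(es) in b → 5 row(s).
- a[7] agent_id=3 → 6 match(es) in b → 6 row(s).
- a[8] agent_id=1 → 6 match(es) in b → 6 row(s).
Total: 42 matched + 1 padded = 43 rows.

43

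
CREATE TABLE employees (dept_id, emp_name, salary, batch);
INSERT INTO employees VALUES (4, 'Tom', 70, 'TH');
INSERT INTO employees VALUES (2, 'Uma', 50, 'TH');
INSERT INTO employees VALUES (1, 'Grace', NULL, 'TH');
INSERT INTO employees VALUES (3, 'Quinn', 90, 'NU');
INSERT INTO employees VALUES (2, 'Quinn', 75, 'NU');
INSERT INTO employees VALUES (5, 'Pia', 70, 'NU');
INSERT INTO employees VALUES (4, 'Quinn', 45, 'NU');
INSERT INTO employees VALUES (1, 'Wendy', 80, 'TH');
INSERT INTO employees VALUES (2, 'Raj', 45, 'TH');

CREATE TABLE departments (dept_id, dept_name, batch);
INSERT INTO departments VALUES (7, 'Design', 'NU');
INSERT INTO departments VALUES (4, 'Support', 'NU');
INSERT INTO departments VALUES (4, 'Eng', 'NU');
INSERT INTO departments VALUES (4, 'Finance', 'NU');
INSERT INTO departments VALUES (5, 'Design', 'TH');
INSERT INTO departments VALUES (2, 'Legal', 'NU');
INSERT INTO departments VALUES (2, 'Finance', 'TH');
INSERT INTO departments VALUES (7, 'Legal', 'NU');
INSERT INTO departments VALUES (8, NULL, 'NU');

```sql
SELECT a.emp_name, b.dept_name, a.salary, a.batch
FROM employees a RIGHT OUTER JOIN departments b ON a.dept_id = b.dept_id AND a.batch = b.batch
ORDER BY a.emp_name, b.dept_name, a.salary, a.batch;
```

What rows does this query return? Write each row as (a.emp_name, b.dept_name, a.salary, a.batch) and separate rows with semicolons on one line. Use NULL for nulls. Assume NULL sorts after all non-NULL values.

(Quinn, Eng, 45, NU); (Quinn, Finance, 45, NU); (Quinn, Legal, 75, NU); (Quinn, Support, 45, NU); (Raj, Finance, 45, TH); (Uma, Finance, 50, TH); (NULL, Design, NULL, NULL); (NULL, Design, NULL, NULL); (NULL, Legal, NULL, NULL); (NULL, NULL, NULL, NULL)

RIGHT JOIN keeps every row from `departments`; unmatched rows get NULL for `employees`'s columns.
Matching on a.dept_id = b.dept_id AND a.batch = b.batch.
- dept_id=4, batch=TH: no matching b row.
- dept_id=2, batch=TH: 1 matching b row(s), so 1 row(s) emitted.
- dept_id=1, batch=TH: no matching b row.
- dept_id=3, batch=NU: no matching b row.
- dept_id=2, batch=NU: 1 matching b row(s), so 1 row(s) emitted.
- dept_id=5, batch=NU: no matching b row.
- dept_id=4, batch=NU: 3 matching b row(s), so 3 row(s) emitted.
- dept_id=1, batch=TH: no matching b row.
- dept_id=2, batch=TH: 1 matching b row(s), so 1 row(s) emitted.
- plus 4 unmatched b row(s), each kept with NULL a columns.
After projecting and ordering:
a.emp_name | b.dept_name | a.salary | a.batch
Quinn | Eng | 45 | NU
Quinn | Finance | 45 | NU
Quinn | Legal | 75 | NU
Quinn | Support | 45 | NU
Raj | Finance | 45 | TH
Uma | Finance | 50 | TH
NULL | Design | NULL | NULL
NULL | Design | NULL | NULL
NULL | Legal | NULL | NULL
NULL | NULL | NULL | NULL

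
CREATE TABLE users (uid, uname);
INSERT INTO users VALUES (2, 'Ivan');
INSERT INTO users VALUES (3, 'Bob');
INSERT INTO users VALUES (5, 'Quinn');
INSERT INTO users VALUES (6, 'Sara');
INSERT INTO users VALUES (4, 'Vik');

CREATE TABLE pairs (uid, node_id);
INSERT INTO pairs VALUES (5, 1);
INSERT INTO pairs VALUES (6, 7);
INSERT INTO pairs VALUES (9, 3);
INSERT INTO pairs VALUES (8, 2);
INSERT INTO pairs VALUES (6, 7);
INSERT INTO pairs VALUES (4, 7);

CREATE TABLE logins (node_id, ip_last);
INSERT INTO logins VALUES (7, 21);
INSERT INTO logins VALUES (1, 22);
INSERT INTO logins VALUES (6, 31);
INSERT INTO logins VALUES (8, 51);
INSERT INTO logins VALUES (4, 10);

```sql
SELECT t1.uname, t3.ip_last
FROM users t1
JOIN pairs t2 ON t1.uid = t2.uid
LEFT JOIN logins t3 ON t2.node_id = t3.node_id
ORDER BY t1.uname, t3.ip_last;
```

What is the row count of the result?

4

Evaluate left to right. First `users t1 INNER JOIN pairs t2` on uid: 4 row(s).
Then LEFT JOIN `logins t3` on node_id: each of those 4 rows is kept; rows whose t2.node_id has no match in t3 get NULL for t3's columns.
Result: 4 row(s).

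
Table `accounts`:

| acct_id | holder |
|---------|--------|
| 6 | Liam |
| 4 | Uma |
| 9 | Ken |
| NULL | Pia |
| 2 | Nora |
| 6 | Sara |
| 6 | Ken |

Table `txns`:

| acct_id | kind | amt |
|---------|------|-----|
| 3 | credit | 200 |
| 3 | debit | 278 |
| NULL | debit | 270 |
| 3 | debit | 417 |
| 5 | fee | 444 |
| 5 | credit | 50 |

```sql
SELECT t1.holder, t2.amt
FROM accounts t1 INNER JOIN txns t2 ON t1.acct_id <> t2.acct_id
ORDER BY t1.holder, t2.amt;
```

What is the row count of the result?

30

INNER JOIN keeps only pairs where the ON condition holds.
Matching on t1.acct_id <> t2.acct_id. A NULL in a compared column never satisfies the condition.
- t1[0] acct_id=6 → 5 match(es) in t2 → 5 row(s).
- t1[1] acct_id=4 → 5 match(es) in t2 → 5 row(s).
- t1[2] acct_id=9 → 5 match(es) in t2 → 5 row(s).
- t1[3] acct_id=NULL → no match; dropped.
- t1[4] acct_id=2 → 5 match(es) in t2 → 5 row(s).
- t1[5] acct_id=6 → 5 match(es) in t2 → 5 row(s).
- t1[6] acct_id=6 → 5 match(es) in t2 → 5 row(s).
Total: 30 rows.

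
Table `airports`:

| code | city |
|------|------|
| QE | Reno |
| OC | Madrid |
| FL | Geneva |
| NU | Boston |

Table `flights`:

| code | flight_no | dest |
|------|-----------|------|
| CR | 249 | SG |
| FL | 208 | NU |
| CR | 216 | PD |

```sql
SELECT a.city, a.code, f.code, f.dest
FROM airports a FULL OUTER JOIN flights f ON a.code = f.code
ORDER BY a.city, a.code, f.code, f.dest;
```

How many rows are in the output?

6

FULL OUTER JOIN keeps every row from both sides; unmatched rows get NULL for the other side's columns.
Matching on a.code = f.code.
Matched pairs: 1; unmatched a rows kept: 3; unmatched f rows kept: 2.
Total: 1 matched + 5 padded = 6 rows.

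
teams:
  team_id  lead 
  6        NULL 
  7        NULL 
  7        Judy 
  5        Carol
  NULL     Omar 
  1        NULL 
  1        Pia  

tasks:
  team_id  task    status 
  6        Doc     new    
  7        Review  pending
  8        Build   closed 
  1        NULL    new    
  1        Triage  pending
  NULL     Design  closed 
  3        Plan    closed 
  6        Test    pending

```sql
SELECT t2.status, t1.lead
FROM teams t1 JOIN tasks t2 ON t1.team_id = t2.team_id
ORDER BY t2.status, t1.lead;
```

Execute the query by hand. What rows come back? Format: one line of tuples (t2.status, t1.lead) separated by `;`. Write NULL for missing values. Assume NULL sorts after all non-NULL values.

INNER JOIN keeps only pairs where the ON condition holds.
Matching on t1.team_id = t2.team_id. A NULL in a compared column never satisfies the condition.
Matched pairs: 8.

(new, Pia); (new, NULL); (new, NULL); (pending, Judy); (pending, Pia); (pending, NULL); (pending, NULL); (pending, NULL)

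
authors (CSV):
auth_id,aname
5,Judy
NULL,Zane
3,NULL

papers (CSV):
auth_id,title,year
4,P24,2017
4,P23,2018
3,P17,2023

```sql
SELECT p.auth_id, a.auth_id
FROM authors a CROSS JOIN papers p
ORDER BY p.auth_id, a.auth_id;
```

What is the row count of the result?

CROSS JOIN pairs every row of `authors` with every row of `papers`: 3 × 3 = 9 rows.

9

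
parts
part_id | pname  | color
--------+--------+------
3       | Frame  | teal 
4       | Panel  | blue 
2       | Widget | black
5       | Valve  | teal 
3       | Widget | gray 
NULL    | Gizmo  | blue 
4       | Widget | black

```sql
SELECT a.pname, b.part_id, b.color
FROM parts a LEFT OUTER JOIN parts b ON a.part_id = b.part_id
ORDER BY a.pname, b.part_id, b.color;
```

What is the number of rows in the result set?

11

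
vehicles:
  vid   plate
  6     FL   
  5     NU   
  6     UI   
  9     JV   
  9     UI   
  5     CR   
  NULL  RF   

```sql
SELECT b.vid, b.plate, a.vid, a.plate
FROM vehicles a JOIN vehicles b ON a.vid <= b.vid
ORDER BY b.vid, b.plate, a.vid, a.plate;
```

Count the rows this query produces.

24

INNER JOIN keeps only pairs where the ON condition holds.
Matching on a.vid <= b.vid. A NULL in a compared column never satisfies the condition.
- a (vid=6) pairs with 4 row(s) of b.
- a (vid=5) pairs with 6 row(s) of b.
- a (vid=6) pairs with 4 row(s) of b.
- a (vid=9) pairs with 2 row(s) of b.
- a (vid=9) pairs with 2 row(s) of b.
- a (vid=5) pairs with 6 row(s) of b.
- a (vid=NULL) has no partner → excluded.
Total: 24 rows.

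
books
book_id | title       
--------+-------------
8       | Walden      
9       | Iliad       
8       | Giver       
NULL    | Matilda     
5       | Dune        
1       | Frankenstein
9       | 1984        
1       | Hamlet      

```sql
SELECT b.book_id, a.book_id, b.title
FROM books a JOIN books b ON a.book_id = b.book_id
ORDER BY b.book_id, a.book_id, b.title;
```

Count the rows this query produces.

INNER JOIN keeps only pairs where the ON condition holds.
Matching on a.book_id = b.book_id. A NULL in a compared column never satisfies the condition.
- book_id=8: 2 matching b row(s), so 2 row(s) emitted.
- book_id=9: 2 matching b row(s), so 2 row(s) emitted.
- book_id=8: 2 matching b row(s), so 2 row(s) emitted.
- book_id=NULL: no matching b row, dropped.
- book_id=5: 1 matching b row(s), so 1 row(s) emitted.
- book_id=1: 2 matching b row(s), so 2 row(s) emitted.
- book_id=9: 2 matching b row(s), so 2 row(s) emitted.
- book_id=1: 2 matching b row(s), so 2 row(s) emitted.
Total: 13 rows.

13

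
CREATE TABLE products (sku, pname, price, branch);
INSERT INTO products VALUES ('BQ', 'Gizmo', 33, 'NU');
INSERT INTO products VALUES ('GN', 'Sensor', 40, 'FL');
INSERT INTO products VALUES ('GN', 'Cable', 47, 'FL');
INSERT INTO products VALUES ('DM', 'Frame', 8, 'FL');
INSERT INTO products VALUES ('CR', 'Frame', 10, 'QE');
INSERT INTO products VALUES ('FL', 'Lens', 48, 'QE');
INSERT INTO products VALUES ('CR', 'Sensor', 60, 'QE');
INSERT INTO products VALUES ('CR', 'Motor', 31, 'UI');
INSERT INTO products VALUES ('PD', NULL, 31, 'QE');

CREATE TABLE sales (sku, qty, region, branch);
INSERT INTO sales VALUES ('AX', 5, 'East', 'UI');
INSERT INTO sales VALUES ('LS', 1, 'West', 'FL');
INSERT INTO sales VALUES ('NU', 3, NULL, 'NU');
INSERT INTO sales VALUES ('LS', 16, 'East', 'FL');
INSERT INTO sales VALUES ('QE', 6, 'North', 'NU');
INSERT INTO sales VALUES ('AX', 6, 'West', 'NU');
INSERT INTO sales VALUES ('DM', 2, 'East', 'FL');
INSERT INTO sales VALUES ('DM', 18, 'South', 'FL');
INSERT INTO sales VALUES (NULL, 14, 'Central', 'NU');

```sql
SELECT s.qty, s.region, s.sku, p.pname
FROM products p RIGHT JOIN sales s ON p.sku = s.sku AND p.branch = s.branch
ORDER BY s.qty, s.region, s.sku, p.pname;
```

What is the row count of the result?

9

RIGHT JOIN keeps every row from `sales`; unmatched rows get NULL for `products`'s columns.
Matching on p.sku = s.sku AND p.branch = s.branch. A NULL in a compared column never satisfies the condition.
Matched pairs: 2; unmatched s rows kept: 7.
Total: 2 matched + 7 padded = 9 rows.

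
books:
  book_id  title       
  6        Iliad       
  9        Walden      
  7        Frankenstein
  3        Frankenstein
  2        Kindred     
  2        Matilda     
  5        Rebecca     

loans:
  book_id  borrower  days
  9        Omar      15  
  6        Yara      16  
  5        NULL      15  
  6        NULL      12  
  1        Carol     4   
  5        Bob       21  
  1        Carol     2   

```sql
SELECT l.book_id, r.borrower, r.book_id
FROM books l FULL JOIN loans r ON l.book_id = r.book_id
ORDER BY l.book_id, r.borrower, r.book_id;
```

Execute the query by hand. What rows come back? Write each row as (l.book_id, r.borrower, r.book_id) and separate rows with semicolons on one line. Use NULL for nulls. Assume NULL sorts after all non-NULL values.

(2, NULL, NULL); (2, NULL, NULL); (3, NULL, NULL); (5, Bob, 5); (5, NULL, 5); (6, Yara, 6); (6, NULL, 6); (7, NULL, NULL); (9, Omar, 9); (NULL, Carol, 1); (NULL, Carol, 1)

FULL OUTER JOIN keeps every row from both sides; unmatched rows get NULL for the other side's columns.
Matching on l.book_id = r.book_id.
Matched pairs: 5; unmatched l rows kept: 4; unmatched r rows kept: 2.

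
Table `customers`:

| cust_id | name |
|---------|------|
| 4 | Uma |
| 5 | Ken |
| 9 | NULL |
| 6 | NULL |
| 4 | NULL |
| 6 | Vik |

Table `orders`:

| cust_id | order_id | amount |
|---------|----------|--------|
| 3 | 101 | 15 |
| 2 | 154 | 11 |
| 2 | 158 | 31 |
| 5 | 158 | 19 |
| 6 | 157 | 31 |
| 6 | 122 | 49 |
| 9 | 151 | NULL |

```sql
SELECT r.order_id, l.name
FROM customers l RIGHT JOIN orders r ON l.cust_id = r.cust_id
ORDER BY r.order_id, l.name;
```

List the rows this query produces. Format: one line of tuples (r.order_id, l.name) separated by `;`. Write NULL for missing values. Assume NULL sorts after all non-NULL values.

RIGHT JOIN keeps every row from `orders`; unmatched rows get NULL for `customers`'s columns.
Matching on l.cust_id = r.cust_id.
- l row (cust_id=4): no match.
- l row (cust_id=5): matches 1 r row(s) → 1 output row(s).
- l row (cust_id=9): matches 1 r row(s) → 1 output row(s).
- l row (cust_id=6): matches 2 r row(s) → 2 output row(s).
- l row (cust_id=4): no match.
- l row (cust_id=6): matches 2 r row(s) → 2 output row(s).
- 3 row(s) from r found no l partner → padded with NULL.
After projecting and ordering:
r.order_id | l.name
101 | NULL
122 | Vik
122 | NULL
151 | NULL
154 | NULL
157 | Vik
157 | NULL
158 | Ken
158 | NULL

(101, NULL); (122, Vik); (122, NULL); (151, NULL); (154, NULL); (157, Vik); (157, NULL); (158, Ken); (158, NULL)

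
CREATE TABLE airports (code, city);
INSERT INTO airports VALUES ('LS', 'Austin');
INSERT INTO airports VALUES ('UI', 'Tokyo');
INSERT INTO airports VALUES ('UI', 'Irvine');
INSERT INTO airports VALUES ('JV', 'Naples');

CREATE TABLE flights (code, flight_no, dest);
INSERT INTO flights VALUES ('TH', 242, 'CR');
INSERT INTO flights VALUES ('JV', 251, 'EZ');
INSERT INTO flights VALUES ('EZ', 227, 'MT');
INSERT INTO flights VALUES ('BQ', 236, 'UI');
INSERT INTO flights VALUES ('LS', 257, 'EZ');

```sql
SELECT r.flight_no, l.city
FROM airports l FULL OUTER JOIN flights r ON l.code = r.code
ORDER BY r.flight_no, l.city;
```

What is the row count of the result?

7

FULL OUTER JOIN keeps every row from both sides; unmatched rows get NULL for the other side's columns.
Matching on l.code = r.code.
- l[0] code=LS → 1 match(es) in r → 1 row(s).
- l[1] code=UI → no match; kept with NULLs on the r side.
- l[2] code=UI → no match; kept with NULLs on the r side.
- l[3] code=JV → 1 match(es) in r → 1 row(s).
- 3 row(s) from r found no l partner → padded with NULL.
Total: 2 matched + 5 padded = 7 rows.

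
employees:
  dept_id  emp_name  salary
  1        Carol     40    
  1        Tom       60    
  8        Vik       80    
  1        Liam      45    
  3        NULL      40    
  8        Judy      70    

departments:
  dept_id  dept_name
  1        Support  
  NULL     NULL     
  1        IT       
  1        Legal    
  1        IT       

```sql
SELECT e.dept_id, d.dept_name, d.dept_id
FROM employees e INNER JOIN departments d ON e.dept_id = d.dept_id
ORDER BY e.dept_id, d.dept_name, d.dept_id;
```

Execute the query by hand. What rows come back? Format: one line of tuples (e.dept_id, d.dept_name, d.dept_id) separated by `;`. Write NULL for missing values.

(1, IT, 1); (1, IT, 1); (1, IT, 1); (1, IT, 1); (1, IT, 1); (1, IT, 1); (1, Legal, 1); (1, Legal, 1); (1, Legal, 1); (1, Support, 1); (1, Support, 1); (1, Support, 1)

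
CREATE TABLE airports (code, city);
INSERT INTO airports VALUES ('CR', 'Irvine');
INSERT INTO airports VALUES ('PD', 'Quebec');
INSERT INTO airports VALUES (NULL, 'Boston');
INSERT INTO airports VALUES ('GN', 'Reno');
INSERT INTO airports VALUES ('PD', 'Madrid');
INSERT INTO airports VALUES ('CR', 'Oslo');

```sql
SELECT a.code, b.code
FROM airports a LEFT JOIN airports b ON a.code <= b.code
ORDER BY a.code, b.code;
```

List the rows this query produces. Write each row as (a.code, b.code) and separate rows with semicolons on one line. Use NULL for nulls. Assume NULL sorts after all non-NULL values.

(CR, CR); (CR, CR); (CR, CR); (CR, CR); (CR, GN); (CR, GN); (CR, PD); (CR, PD); (CR, PD); (CR, PD); (GN, GN); (GN, PD); (GN, PD); (PD, PD); (PD, PD); (PD, PD); (PD, PD); (NULL, NULL)

LEFT JOIN keeps every row from `airports a`; unmatched rows get NULL for `airports b`'s columns.
Matching on a.code <= b.code. A NULL in a compared column never satisfies the condition.
Matched pairs: 17; unmatched a rows kept: 1.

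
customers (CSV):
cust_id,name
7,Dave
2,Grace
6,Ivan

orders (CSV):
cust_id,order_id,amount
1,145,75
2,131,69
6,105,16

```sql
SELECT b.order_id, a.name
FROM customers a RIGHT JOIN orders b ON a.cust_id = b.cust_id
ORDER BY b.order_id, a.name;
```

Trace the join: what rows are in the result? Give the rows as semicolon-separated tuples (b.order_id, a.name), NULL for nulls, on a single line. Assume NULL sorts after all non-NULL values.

RIGHT JOIN keeps every row from `orders`; unmatched rows get NULL for `customers`'s columns.
Matching on a.cust_id = b.cust_id.
Matched pairs: 2; unmatched b rows kept: 1.

(105, Ivan); (131, Grace); (145, NULL)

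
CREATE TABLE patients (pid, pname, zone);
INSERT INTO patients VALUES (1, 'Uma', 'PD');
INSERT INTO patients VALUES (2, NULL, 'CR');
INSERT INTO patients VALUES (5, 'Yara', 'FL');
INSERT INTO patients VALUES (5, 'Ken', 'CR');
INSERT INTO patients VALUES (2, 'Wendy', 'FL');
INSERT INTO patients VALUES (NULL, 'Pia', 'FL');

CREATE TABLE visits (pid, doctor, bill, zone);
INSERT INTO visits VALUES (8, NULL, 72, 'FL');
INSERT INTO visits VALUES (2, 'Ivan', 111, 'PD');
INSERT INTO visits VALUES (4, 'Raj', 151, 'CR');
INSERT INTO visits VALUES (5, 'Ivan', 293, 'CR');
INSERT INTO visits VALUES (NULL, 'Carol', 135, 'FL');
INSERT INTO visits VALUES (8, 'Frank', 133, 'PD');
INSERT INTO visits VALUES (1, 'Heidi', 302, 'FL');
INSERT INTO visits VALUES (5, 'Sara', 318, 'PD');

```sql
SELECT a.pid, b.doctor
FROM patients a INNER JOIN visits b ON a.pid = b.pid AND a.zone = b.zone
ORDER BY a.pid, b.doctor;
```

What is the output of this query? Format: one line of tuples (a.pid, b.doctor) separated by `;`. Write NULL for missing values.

(5, Ivan)

INNER JOIN keeps only pairs where the ON condition holds.
Matching on a.pid = b.pid AND a.zone = b.zone. A NULL in a compared column never satisfies the condition.
Matched pairs: 1.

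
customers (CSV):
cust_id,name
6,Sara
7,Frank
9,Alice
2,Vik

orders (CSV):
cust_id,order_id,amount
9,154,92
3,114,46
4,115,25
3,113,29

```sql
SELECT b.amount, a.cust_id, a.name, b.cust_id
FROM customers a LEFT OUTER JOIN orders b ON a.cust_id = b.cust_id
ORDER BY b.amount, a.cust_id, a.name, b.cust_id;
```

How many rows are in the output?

4

LEFT JOIN keeps every row from `customers`; unmatched rows get NULL for `orders`'s columns.
Matching on a.cust_id = b.cust_id.
- cust_id=6: no b row matches, row kept with b columns NULL.
- cust_id=7: no b row matches, row kept with b columns NULL.
- cust_id=9: 1 matching b row(s), so 1 row(s) emitted.
- cust_id=2: no b row matches, row kept with b columns NULL.
Total: 1 matched + 3 padded = 4 rows.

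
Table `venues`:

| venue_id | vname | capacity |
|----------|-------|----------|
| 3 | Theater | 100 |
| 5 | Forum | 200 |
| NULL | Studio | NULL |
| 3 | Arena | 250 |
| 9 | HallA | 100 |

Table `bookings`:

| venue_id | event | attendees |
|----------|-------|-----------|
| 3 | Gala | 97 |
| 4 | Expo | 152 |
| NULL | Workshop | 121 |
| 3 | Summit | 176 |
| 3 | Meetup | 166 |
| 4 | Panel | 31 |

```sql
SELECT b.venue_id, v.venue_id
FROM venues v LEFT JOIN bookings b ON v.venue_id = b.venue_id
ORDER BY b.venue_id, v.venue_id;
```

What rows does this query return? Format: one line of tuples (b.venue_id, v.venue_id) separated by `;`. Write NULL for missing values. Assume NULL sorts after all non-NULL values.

LEFT JOIN keeps every row from `venues`; unmatched rows get NULL for `bookings`'s columns.
Matching on v.venue_id = b.venue_id. A NULL in a compared column never satisfies the condition.
Matched pairs: 6; unmatched v rows kept: 3.

(3, 3); (3, 3); (3, 3); (3, 3); (3, 3); (3, 3); (NULL, 5); (NULL, 9); (NULL, NULL)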